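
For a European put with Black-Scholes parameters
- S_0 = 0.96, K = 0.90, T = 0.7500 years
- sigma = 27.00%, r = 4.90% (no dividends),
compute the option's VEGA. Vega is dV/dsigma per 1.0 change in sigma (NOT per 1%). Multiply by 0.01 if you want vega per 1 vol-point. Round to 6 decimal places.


Answer: Vega = 0.285104

Derivation:
d1 = 0.5500908735; d2 = 0.3162640145
phi(d1) = 0.3429267135; exp(-qT) = 1.0000000000; exp(-rT) = 0.9639170845
Vega = S * exp(-qT) * phi(d1) * sqrt(T) = 0.9600 * 1.0000000000 * 0.3429267135 * 0.8660254038 = 0.285104


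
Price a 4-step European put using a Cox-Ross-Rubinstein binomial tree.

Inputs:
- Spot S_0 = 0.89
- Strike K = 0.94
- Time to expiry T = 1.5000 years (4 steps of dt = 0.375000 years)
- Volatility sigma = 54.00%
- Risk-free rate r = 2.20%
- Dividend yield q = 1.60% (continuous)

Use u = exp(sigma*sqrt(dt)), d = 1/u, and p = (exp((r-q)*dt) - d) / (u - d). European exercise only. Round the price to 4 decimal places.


dt = T/N = 0.375000
u = exp(sigma*sqrt(dt)) = 1.391916; d = 1/u = 0.718434
p = (exp((r-q)*dt) - d) / (u - d) = 0.421420
Discount per step: exp(-r*dt) = 0.991784
Stock lattice S(k, i) with i counting down-moves:
  k=0: S(0,0) = 0.8900
  k=1: S(1,0) = 1.2388; S(1,1) = 0.6394
  k=2: S(2,0) = 1.7243; S(2,1) = 0.8900; S(2,2) = 0.4594
  k=3: S(3,0) = 2.4001; S(3,1) = 1.2388; S(3,2) = 0.6394; S(3,3) = 0.3300
  k=4: S(4,0) = 3.3407; S(4,1) = 1.7243; S(4,2) = 0.8900; S(4,3) = 0.4594; S(4,4) = 0.2371
Terminal payoffs V(N, i) = max(K - S_T, 0):
  V(4,0) = 0.000000; V(4,1) = 0.000000; V(4,2) = 0.050000; V(4,3) = 0.480629; V(4,4) = 0.702896
Backward induction: V(k, i) = exp(-r*dt) * [p * V(k+1, i) + (1-p) * V(k+1, i+1)].
  V(3,0) = exp(-r*dt) * [p*0.000000 + (1-p)*0.000000] = 0.000000
  V(3,1) = exp(-r*dt) * [p*0.000000 + (1-p)*0.050000] = 0.028691
  V(3,2) = exp(-r*dt) * [p*0.050000 + (1-p)*0.480629] = 0.296695
  V(3,3) = exp(-r*dt) * [p*0.480629 + (1-p)*0.702896] = 0.604223
  V(2,0) = exp(-r*dt) * [p*0.000000 + (1-p)*0.028691] = 0.016464
  V(2,1) = exp(-r*dt) * [p*0.028691 + (1-p)*0.296695] = 0.182244
  V(2,2) = exp(-r*dt) * [p*0.296695 + (1-p)*0.604223] = 0.470725
  V(1,0) = exp(-r*dt) * [p*0.016464 + (1-p)*0.182244] = 0.111457
  V(1,1) = exp(-r*dt) * [p*0.182244 + (1-p)*0.470725] = 0.346285
  V(0,0) = exp(-r*dt) * [p*0.111457 + (1-p)*0.346285] = 0.245292

Answer: Price = V(0,0) = 0.2453


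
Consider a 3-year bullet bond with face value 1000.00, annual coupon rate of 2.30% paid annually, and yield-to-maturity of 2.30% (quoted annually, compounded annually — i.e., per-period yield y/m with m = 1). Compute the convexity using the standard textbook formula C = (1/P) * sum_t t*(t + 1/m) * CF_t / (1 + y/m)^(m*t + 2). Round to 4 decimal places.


Coupon per period c = face * coupon_rate / m = 23.000000
Periods per year m = 1; per-period yield y/m = 0.023000
Number of cashflows N = 3
Cashflows (t years, CF_t, discount factor 1/(1+y/m)^(m*t), PV):
  t = 1.0000: CF_t = 23.000000, DF = 0.977517, PV = 22.482893
  t = 2.0000: CF_t = 23.000000, DF = 0.955540, PV = 21.977413
  t = 3.0000: CF_t = 1023.000000, DF = 0.934056, PV = 955.539694
Price P = sum_t PV_t = 1000.000000
Convexity numerator sum_t t*(t + 1/m) * CF_t / (1+y/m)^(m*t + 2):
  t = 1.0000: term = 42.966594
  t = 2.0000: term = 126.001743
  t = 3.0000: term = 10956.673272
Convexity = (1/P) * sum = 11125.641609 / 1000.000000 = 11.125642

Answer: Convexity = 11.1256


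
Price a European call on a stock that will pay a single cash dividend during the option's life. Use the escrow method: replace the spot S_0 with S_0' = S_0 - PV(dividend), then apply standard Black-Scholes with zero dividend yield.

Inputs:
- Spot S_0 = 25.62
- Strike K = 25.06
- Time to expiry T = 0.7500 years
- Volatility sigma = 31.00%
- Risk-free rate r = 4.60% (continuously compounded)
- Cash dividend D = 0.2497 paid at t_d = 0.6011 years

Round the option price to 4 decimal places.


PV(D) = D * exp(-r * t_d) = 0.2497 * 0.97272818 = 0.24289023
S_0' = S_0 - PV(D) = 25.6200 - 0.24289023 = 25.37710977
d1 = (ln(S_0'/K) + (r + sigma^2/2)*T) / (sigma*sqrt(T)) = 0.30957942
d2 = d1 - sigma*sqrt(T) = 0.04111154
exp(-rT) = 0.96608834
N(d1) = 0.62155959; N(d2) = 0.51639651
C = S_0' * N(d1) - K * exp(-rT) * N(d2) = 25.37710977 * 0.62155959 - 25.0600 * 0.96608834 * 0.51639651 = 3.2713

Answer: Price = 3.2713


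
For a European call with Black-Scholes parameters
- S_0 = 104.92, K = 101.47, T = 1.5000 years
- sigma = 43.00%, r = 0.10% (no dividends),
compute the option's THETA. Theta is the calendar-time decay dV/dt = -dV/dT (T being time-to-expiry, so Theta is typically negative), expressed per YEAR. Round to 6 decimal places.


d1 = 0.3296556843; d2 = -0.1969846104
phi(d1) = 0.3778435839; exp(-qT) = 1.0000000000; exp(-rT) = 0.9985011244
Theta = -S*exp(-qT)*phi(d1)*sigma/(2*sqrt(T)) - r*K*exp(-rT)*N(d2) + q*S*exp(-qT)*N(d1)
N(d1) = 0.6291699288; N(d2) = 0.4219197905; sqrt(T) = 1.2247448714
Term 1 = -104.9200 * 1.0000000000 * 0.3778435839 * 0.4300 / (2 * 1.2247448714) = -6.9592616356
Term 2 = -0.0010 * 101.4700 * 0.9985011244 * 0.4219197905 = -0.0427480310
Term 3 = 0 (no dividend yield, q = 0)
Theta = -6.9592616356 + (-0.0427480310) + (0.0000000000) = -7.002010

Answer: Theta = -7.002010


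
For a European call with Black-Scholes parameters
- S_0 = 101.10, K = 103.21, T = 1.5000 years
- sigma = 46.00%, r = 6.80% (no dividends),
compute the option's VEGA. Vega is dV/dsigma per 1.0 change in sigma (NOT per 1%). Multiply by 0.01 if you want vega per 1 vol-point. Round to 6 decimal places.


d1 = 0.4260769876; d2 = -0.1373056533
phi(d1) = 0.3643248614; exp(-qT) = 1.0000000000; exp(-rT) = 0.9030295517
Vega = S * exp(-qT) * phi(d1) * sqrt(T) = 101.1000 * 1.0000000000 * 0.3643248614 * 1.2247448714 = 45.111326

Answer: Vega = 45.111326


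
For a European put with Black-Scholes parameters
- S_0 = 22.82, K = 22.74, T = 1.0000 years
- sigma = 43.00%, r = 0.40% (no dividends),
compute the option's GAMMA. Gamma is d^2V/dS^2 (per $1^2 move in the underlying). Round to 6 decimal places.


Answer: Gamma = 0.039572

Derivation:
d1 = 0.2324694328; d2 = -0.1975305672
phi(d1) = 0.3883067916; exp(-qT) = 1.0000000000; exp(-rT) = 0.9960079893
Gamma = exp(-qT) * phi(d1) / (S * sigma * sqrt(T)) = 1.0000000000 * 0.3883067916 / (22.8200 * 0.4300 * 1.0000000000) = 0.039572


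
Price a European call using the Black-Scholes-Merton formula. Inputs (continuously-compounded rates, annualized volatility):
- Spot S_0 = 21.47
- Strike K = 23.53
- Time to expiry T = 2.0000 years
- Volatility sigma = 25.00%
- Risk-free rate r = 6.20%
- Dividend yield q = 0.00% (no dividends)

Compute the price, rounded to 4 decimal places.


Answer: Price = 3.3189

Derivation:
d1 = (ln(S/K) + (r - q + 0.5*sigma^2) * T) / (sigma * sqrt(T)) = 0.26836232
d2 = d1 - sigma * sqrt(T) = -0.08519107
exp(-rT) = 0.88337984; exp(-qT) = 1.00000000
C = S_0 * exp(-qT) * N(d1) - K * exp(-rT) * N(d2)
N(d1) = 0.60578978; N(d2) = 0.46605475
C = 21.4700 * 1.00000000 * 0.60578978 - 23.5300 * 0.88337984 * 0.46605475 = 3.3189


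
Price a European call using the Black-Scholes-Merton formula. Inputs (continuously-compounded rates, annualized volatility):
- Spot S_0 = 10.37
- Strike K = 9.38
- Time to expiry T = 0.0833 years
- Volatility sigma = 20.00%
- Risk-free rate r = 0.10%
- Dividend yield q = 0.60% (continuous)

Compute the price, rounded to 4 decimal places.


d1 = (ln(S/K) + (r - q + 0.5*sigma^2) * T) / (sigma * sqrt(T)) = 1.75988630
d2 = d1 - sigma * sqrt(T) = 1.70216282
exp(-rT) = 0.99991670; exp(-qT) = 0.99950032
C = S_0 * exp(-qT) * N(d1) - K * exp(-rT) * N(d2)
N(d1) = 0.96078646; N(d2) = 0.95563757
C = 10.3700 * 0.99950032 * 0.96078646 - 9.3800 * 0.99991670 * 0.95563757 = 0.9952

Answer: Price = 0.9952


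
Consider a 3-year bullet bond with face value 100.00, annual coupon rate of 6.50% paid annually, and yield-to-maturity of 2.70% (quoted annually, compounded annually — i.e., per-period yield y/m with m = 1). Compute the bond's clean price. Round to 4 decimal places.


Coupon per period c = face * coupon_rate / m = 6.500000
Periods per year m = 1; per-period yield y/m = 0.027000
Number of cashflows N = 3
Cashflows (t years, CF_t, discount factor 1/(1+y/m)^(m*t), PV):
  t = 1.0000: CF_t = 6.500000, DF = 0.973710, PV = 6.329114
  t = 2.0000: CF_t = 6.500000, DF = 0.948111, PV = 6.162720
  t = 3.0000: CF_t = 106.500000, DF = 0.923185, PV = 98.319187
Price P = sum_t PV_t = 110.811021

Answer: Price = 110.8110


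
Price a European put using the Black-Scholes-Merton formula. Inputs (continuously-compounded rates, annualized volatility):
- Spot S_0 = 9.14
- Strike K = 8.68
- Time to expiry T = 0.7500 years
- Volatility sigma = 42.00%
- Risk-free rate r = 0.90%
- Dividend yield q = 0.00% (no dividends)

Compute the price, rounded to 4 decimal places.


Answer: Price = 1.0387

Derivation:
d1 = (ln(S/K) + (r - q + 0.5*sigma^2) * T) / (sigma * sqrt(T)) = 0.34239306
d2 = d1 - sigma * sqrt(T) = -0.02133761
exp(-rT) = 0.99327273; exp(-qT) = 1.00000000
P = K * exp(-rT) * N(-d2) - S_0 * exp(-qT) * N(-d1)
N(-d1) = 0.36602756; N(-d2) = 0.50851183
P = 8.6800 * 0.99327273 * 0.50851183 - 9.1400 * 1.00000000 * 0.36602756 = 1.0387


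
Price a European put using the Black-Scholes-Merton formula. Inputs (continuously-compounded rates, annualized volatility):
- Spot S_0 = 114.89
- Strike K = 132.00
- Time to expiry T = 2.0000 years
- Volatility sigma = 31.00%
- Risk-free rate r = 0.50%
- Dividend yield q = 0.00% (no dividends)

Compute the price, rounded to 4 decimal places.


d1 = (ln(S/K) + (r - q + 0.5*sigma^2) * T) / (sigma * sqrt(T)) = -0.07464943
d2 = d1 - sigma * sqrt(T) = -0.51305564
exp(-rT) = 0.99004983; exp(-qT) = 1.00000000
P = K * exp(-rT) * N(-d2) - S_0 * exp(-qT) * N(-d1)
N(-d1) = 0.52975318; N(-d2) = 0.69604380
P = 132.0000 * 0.99004983 * 0.69604380 - 114.8900 * 1.00000000 * 0.52975318 = 30.1002

Answer: Price = 30.1002


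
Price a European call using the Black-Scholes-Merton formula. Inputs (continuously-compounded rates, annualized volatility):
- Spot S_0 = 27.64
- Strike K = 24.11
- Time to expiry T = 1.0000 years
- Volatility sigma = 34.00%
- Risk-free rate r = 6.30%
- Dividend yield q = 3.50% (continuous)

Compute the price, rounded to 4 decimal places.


d1 = (ln(S/K) + (r - q + 0.5*sigma^2) * T) / (sigma * sqrt(T)) = 0.65422737
d2 = d1 - sigma * sqrt(T) = 0.31422737
exp(-rT) = 0.93894347; exp(-qT) = 0.96560542
C = S_0 * exp(-qT) * N(d1) - K * exp(-rT) * N(d2)
N(d1) = 0.74351734; N(d2) = 0.62332582
C = 27.6400 * 0.96560542 * 0.74351734 - 24.1100 * 0.93894347 * 0.62332582 = 5.7332

Answer: Price = 5.7332


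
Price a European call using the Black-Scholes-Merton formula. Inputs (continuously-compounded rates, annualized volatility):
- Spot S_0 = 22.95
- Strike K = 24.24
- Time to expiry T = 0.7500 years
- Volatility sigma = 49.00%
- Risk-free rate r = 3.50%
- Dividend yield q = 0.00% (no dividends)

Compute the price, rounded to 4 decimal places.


Answer: Price = 3.5896

Derivation:
d1 = (ln(S/K) + (r - q + 0.5*sigma^2) * T) / (sigma * sqrt(T)) = 0.14516536
d2 = d1 - sigma * sqrt(T) = -0.27918709
exp(-rT) = 0.97409154; exp(-qT) = 1.00000000
C = S_0 * exp(-qT) * N(d1) - K * exp(-rT) * N(d2)
N(d1) = 0.55770984; N(d2) = 0.39005063
C = 22.9500 * 1.00000000 * 0.55770984 - 24.2400 * 0.97409154 * 0.39005063 = 3.5896


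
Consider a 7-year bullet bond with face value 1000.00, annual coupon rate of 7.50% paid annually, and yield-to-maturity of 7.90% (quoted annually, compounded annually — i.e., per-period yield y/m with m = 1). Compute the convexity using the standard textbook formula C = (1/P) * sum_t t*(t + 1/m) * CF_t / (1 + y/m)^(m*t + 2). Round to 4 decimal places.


Answer: Convexity = 36.1763

Derivation:
Coupon per period c = face * coupon_rate / m = 75.000000
Periods per year m = 1; per-period yield y/m = 0.079000
Number of cashflows N = 7
Cashflows (t years, CF_t, discount factor 1/(1+y/m)^(m*t), PV):
  t = 1.0000: CF_t = 75.000000, DF = 0.926784, PV = 69.508804
  t = 2.0000: CF_t = 75.000000, DF = 0.858929, PV = 64.419652
  t = 3.0000: CF_t = 75.000000, DF = 0.796041, PV = 59.703107
  t = 4.0000: CF_t = 75.000000, DF = 0.737758, PV = 55.331887
  t = 5.0000: CF_t = 75.000000, DF = 0.683743, PV = 51.280711
  t = 6.0000: CF_t = 75.000000, DF = 0.633682, PV = 47.526146
  t = 7.0000: CF_t = 1075.000000, DF = 0.587286, PV = 631.332798
Price P = sum_t PV_t = 979.103105
Convexity numerator sum_t t*(t + 1/m) * CF_t / (1+y/m)^(m*t + 2):
  t = 1.0000: term = 119.406213
  t = 2.0000: term = 331.991325
  t = 3.0000: term = 615.368535
  t = 4.0000: term = 950.522914
  t = 5.0000: term = 1321.394228
  t = 6.0000: term = 1714.505949
  t = 7.0000: term = 30367.111852
Convexity = (1/P) * sum = 35420.301016 / 979.103105 = 36.176273


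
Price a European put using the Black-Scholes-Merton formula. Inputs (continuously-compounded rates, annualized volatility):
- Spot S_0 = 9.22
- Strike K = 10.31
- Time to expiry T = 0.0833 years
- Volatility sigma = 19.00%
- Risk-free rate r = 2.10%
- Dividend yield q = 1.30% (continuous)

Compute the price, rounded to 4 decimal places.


d1 = (ln(S/K) + (r - q + 0.5*sigma^2) * T) / (sigma * sqrt(T)) = -1.99807952
d2 = d1 - sigma * sqrt(T) = -2.05291682
exp(-rT) = 0.99825223; exp(-qT) = 0.99891769
P = K * exp(-rT) * N(-d2) - S_0 * exp(-qT) * N(-d1)
N(-d1) = 0.97714598; N(-d2) = 0.97995968
P = 10.3100 * 0.99825223 * 0.97995968 - 9.2200 * 0.99891769 * 0.97714598 = 1.0862

Answer: Price = 1.0862


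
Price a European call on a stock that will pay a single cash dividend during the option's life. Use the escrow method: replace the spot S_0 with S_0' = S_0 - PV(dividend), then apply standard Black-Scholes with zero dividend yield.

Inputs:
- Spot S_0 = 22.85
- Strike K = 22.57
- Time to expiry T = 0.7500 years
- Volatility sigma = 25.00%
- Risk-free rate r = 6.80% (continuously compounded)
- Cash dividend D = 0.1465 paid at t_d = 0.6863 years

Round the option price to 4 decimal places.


Answer: Price = 2.6003

Derivation:
PV(D) = D * exp(-r * t_d) = 0.1465 * 0.95440383 = 0.13982016
S_0' = S_0 - PV(D) = 22.8500 - 0.13982016 = 22.71017984
d1 = (ln(S_0'/K) + (r + sigma^2/2)*T) / (sigma*sqrt(T)) = 0.37241025
d2 = d1 - sigma*sqrt(T) = 0.15590390
exp(-rT) = 0.95027867
N(d1) = 0.64520629; N(d2) = 0.56194561
C = S_0' * N(d1) - K * exp(-rT) * N(d2) = 22.71017984 * 0.64520629 - 22.5700 * 0.95027867 * 0.56194561 = 2.6003


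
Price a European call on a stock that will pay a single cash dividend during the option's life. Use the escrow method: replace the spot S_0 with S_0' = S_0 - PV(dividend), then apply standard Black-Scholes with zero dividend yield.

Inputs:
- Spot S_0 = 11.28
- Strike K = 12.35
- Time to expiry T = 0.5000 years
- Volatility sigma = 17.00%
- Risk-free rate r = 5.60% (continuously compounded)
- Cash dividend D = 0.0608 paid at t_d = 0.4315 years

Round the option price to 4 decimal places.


PV(D) = D * exp(-r * t_d) = 0.0608 * 0.97612561 = 0.05934844
S_0' = S_0 - PV(D) = 11.2800 - 0.05934844 = 11.22065156
d1 = (ln(S_0'/K) + (r + sigma^2/2)*T) / (sigma*sqrt(T)) = -0.50475023
d2 = d1 - sigma*sqrt(T) = -0.62495839
exp(-rT) = 0.97238837
N(d1) = 0.30686714; N(d2) = 0.26599919
C = S_0' * N(d1) - K * exp(-rT) * N(d2) = 11.22065156 * 0.30686714 - 12.3500 * 0.97238837 * 0.26599919 = 0.2489

Answer: Price = 0.2489


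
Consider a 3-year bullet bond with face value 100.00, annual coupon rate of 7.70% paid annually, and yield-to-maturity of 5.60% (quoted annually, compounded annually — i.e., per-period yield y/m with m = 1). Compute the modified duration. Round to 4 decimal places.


Answer: Modified duration = 2.6483

Derivation:
Coupon per period c = face * coupon_rate / m = 7.700000
Periods per year m = 1; per-period yield y/m = 0.056000
Number of cashflows N = 3
Cashflows (t years, CF_t, discount factor 1/(1+y/m)^(m*t), PV):
  t = 1.0000: CF_t = 7.700000, DF = 0.946970, PV = 7.291667
  t = 2.0000: CF_t = 7.700000, DF = 0.896752, PV = 6.904987
  t = 3.0000: CF_t = 107.700000, DF = 0.849197, PV = 91.458474
Price P = sum_t PV_t = 105.655128
First compute Macaulay numerator sum_t t * PV_t:
  t * PV_t at t = 1.0000: 7.291667
  t * PV_t at t = 2.0000: 13.809975
  t * PV_t at t = 3.0000: 274.375421
Macaulay duration D = 295.477062 / 105.655128 = 2.796618
Modified duration = D / (1 + y/m) = 2.796618 / (1 + 0.056000) = 2.648313


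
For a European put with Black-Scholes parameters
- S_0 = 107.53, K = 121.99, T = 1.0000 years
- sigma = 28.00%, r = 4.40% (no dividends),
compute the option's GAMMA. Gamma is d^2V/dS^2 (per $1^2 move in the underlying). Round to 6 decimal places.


d1 = -0.1534614134; d2 = -0.4334614134
phi(d1) = 0.3942722037; exp(-qT) = 1.0000000000; exp(-rT) = 0.9569539575
Gamma = exp(-qT) * phi(d1) / (S * sigma * sqrt(T)) = 1.0000000000 * 0.3942722037 / (107.5300 * 0.2800 * 1.0000000000) = 0.013095

Answer: Gamma = 0.013095


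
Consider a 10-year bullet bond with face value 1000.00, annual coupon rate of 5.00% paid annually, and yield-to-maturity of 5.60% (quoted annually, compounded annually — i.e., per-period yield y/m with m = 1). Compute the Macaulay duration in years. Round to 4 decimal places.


Coupon per period c = face * coupon_rate / m = 50.000000
Periods per year m = 1; per-period yield y/m = 0.056000
Number of cashflows N = 10
Cashflows (t years, CF_t, discount factor 1/(1+y/m)^(m*t), PV):
  t = 1.0000: CF_t = 50.000000, DF = 0.946970, PV = 47.348485
  t = 2.0000: CF_t = 50.000000, DF = 0.896752, PV = 44.837580
  t = 3.0000: CF_t = 50.000000, DF = 0.849197, PV = 42.459830
  t = 4.0000: CF_t = 50.000000, DF = 0.804163, PV = 40.208172
  t = 5.0000: CF_t = 50.000000, DF = 0.761518, PV = 38.075921
  t = 6.0000: CF_t = 50.000000, DF = 0.721135, PV = 36.056743
  t = 7.0000: CF_t = 50.000000, DF = 0.682893, PV = 34.144643
  t = 8.0000: CF_t = 50.000000, DF = 0.646679, PV = 32.333942
  t = 9.0000: CF_t = 50.000000, DF = 0.612385, PV = 30.619264
  t = 10.0000: CF_t = 1050.000000, DF = 0.579910, PV = 608.905809
Price P = sum_t PV_t = 954.990389
Macaulay numerator sum_t t * PV_t:
  t * PV_t at t = 1.0000: 47.348485
  t * PV_t at t = 2.0000: 89.675161
  t * PV_t at t = 3.0000: 127.379490
  t * PV_t at t = 4.0000: 160.832689
  t * PV_t at t = 5.0000: 190.379603
  t * PV_t at t = 6.0000: 216.340458
  t * PV_t at t = 7.0000: 239.012501
  t * PV_t at t = 8.0000: 258.671538
  t * PV_t at t = 9.0000: 275.573372
  t * PV_t at t = 10.0000: 6089.058087
Macaulay duration D = (sum_t t * PV_t) / P = 7694.271385 / 954.990389 = 8.056910

Answer: Macaulay duration = 8.0569 years


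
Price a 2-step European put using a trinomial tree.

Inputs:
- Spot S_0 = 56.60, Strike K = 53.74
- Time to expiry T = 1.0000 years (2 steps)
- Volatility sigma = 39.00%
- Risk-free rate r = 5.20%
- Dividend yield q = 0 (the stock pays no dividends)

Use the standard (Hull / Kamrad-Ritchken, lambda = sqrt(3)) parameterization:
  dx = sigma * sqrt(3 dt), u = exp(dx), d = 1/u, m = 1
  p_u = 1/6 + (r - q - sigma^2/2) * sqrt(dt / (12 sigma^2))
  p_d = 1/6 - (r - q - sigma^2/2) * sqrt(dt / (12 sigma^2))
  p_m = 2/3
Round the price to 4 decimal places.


Answer: Price = V(0,0) = 5.2032

Derivation:
dt = T/N = 0.500000; dx = sigma*sqrt(3*dt) = 0.477650
u = exp(dx) = 1.612282; d = 1/u = 0.620239
p_u = 0.154079, p_m = 0.666667, p_d = 0.179254
Discount per step: exp(-r*dt) = 0.974335
Stock lattice S(k, j) with j the centered position index:
  k=0: S(0,+0) = 56.6000
  k=1: S(1,-1) = 35.1055; S(1,+0) = 56.6000; S(1,+1) = 91.2552
  k=2: S(2,-2) = 21.7738; S(2,-1) = 35.1055; S(2,+0) = 56.6000; S(2,+1) = 91.2552; S(2,+2) = 147.1290
Terminal payoffs V(N, j) = max(K - S_T, 0):
  V(2,-2) = 31.966188; V(2,-1) = 18.634476; V(2,+0) = 0.000000; V(2,+1) = 0.000000; V(2,+2) = 0.000000
Backward induction: V(k, j) = exp(-r*dt) * [p_u * V(k+1, j+1) + p_m * V(k+1, j) + p_d * V(k+1, j-1)]
  V(1,-1) = exp(-r*dt) * [p_u*0.000000 + p_m*18.634476 + p_d*31.966188] = 17.687165
  V(1,+0) = exp(-r*dt) * [p_u*0.000000 + p_m*0.000000 + p_d*18.634476] = 3.254582
  V(1,+1) = exp(-r*dt) * [p_u*0.000000 + p_m*0.000000 + p_d*0.000000] = 0.000000
  V(0,+0) = exp(-r*dt) * [p_u*0.000000 + p_m*3.254582 + p_d*17.687165] = 5.203166


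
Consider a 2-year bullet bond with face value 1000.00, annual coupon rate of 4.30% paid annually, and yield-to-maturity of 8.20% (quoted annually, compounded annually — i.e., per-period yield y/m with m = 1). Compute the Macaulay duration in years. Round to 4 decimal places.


Answer: Macaulay duration = 1.9573 years

Derivation:
Coupon per period c = face * coupon_rate / m = 43.000000
Periods per year m = 1; per-period yield y/m = 0.082000
Number of cashflows N = 2
Cashflows (t years, CF_t, discount factor 1/(1+y/m)^(m*t), PV):
  t = 1.0000: CF_t = 43.000000, DF = 0.924214, PV = 39.741220
  t = 2.0000: CF_t = 1043.000000, DF = 0.854172, PV = 890.901698
Price P = sum_t PV_t = 930.642918
Macaulay numerator sum_t t * PV_t:
  t * PV_t at t = 1.0000: 39.741220
  t * PV_t at t = 2.0000: 1781.803397
Macaulay duration D = (sum_t t * PV_t) / P = 1821.544617 / 930.642918 = 1.957297


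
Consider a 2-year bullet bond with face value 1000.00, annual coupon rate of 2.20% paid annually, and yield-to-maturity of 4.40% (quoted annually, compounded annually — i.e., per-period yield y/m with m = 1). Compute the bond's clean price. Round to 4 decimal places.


Answer: Price = 958.7425

Derivation:
Coupon per period c = face * coupon_rate / m = 22.000000
Periods per year m = 1; per-period yield y/m = 0.044000
Number of cashflows N = 2
Cashflows (t years, CF_t, discount factor 1/(1+y/m)^(m*t), PV):
  t = 1.0000: CF_t = 22.000000, DF = 0.957854, PV = 21.072797
  t = 2.0000: CF_t = 1022.000000, DF = 0.917485, PV = 937.669735
Price P = sum_t PV_t = 958.742532


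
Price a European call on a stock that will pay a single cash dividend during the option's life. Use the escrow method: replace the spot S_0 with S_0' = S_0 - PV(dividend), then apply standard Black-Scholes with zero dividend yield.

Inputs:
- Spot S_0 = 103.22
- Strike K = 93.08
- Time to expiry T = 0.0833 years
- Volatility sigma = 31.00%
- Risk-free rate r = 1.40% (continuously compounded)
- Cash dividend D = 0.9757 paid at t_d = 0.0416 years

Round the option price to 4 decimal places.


PV(D) = D * exp(-r * t_d) = 0.9757 * 0.99941777 = 0.97513192
S_0' = S_0 - PV(D) = 103.2200 - 0.97513192 = 102.24486808
d1 = (ln(S_0'/K) + (r + sigma^2/2)*T) / (sigma*sqrt(T)) = 1.10739341
d2 = d1 - sigma*sqrt(T) = 1.01792202
exp(-rT) = 0.99883448
N(d1) = 0.86593806; N(d2) = 0.84564249
C = S_0' * N(d1) - K * exp(-rT) * N(d2) = 102.24486808 * 0.86593806 - 93.0800 * 0.99883448 * 0.84564249 = 9.9171

Answer: Price = 9.9171


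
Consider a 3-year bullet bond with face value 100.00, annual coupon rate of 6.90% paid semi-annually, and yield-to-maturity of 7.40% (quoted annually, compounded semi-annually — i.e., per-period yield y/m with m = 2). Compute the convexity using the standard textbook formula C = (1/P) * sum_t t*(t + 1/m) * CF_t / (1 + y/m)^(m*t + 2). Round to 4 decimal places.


Answer: Convexity = 8.7238

Derivation:
Coupon per period c = face * coupon_rate / m = 3.450000
Periods per year m = 2; per-period yield y/m = 0.037000
Number of cashflows N = 6
Cashflows (t years, CF_t, discount factor 1/(1+y/m)^(m*t), PV):
  t = 0.5000: CF_t = 3.450000, DF = 0.964320, PV = 3.326905
  t = 1.0000: CF_t = 3.450000, DF = 0.929913, PV = 3.208201
  t = 1.5000: CF_t = 3.450000, DF = 0.896734, PV = 3.093733
  t = 2.0000: CF_t = 3.450000, DF = 0.864739, PV = 2.983349
  t = 2.5000: CF_t = 3.450000, DF = 0.833885, PV = 2.876904
  t = 3.0000: CF_t = 103.450000, DF = 0.804132, PV = 83.187478
Price P = sum_t PV_t = 98.676569
Convexity numerator sum_t t*(t + 1/m) * CF_t / (1+y/m)^(m*t + 2):
  t = 0.5000: term = 1.546866
  t = 1.0000: term = 4.475024
  t = 1.5000: term = 8.630711
  t = 2.0000: term = 13.871281
  t = 2.5000: term = 20.064533
  t = 3.0000: term = 812.250043
Convexity = (1/P) * sum = 860.838458 / 98.676569 = 8.723839


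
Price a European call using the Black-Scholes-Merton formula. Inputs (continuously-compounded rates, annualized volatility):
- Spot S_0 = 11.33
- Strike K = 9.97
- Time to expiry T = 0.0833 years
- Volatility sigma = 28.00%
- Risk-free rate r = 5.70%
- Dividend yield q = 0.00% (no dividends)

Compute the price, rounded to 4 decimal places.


Answer: Price = 1.4253

Derivation:
d1 = (ln(S/K) + (r - q + 0.5*sigma^2) * T) / (sigma * sqrt(T)) = 1.68150136
d2 = d1 - sigma * sqrt(T) = 1.60068849
exp(-rT) = 0.99526315; exp(-qT) = 1.00000000
C = S_0 * exp(-qT) * N(d1) - K * exp(-rT) * N(d2)
N(d1) = 0.95366721; N(d2) = 0.94527703
C = 11.3300 * 1.00000000 * 0.95366721 - 9.9700 * 0.99526315 * 0.94527703 = 1.4253


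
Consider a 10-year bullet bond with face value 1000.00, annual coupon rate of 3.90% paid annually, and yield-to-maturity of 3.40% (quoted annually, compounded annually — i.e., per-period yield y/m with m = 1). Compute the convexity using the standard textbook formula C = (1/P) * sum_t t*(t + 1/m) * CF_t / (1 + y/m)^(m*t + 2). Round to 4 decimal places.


Coupon per period c = face * coupon_rate / m = 39.000000
Periods per year m = 1; per-period yield y/m = 0.034000
Number of cashflows N = 10
Cashflows (t years, CF_t, discount factor 1/(1+y/m)^(m*t), PV):
  t = 1.0000: CF_t = 39.000000, DF = 0.967118, PV = 37.717602
  t = 2.0000: CF_t = 39.000000, DF = 0.935317, PV = 36.477371
  t = 3.0000: CF_t = 39.000000, DF = 0.904562, PV = 35.277922
  t = 4.0000: CF_t = 39.000000, DF = 0.874818, PV = 34.117913
  t = 5.0000: CF_t = 39.000000, DF = 0.846052, PV = 32.996047
  t = 6.0000: CF_t = 39.000000, DF = 0.818233, PV = 31.911071
  t = 7.0000: CF_t = 39.000000, DF = 0.791327, PV = 30.861770
  t = 8.0000: CF_t = 39.000000, DF = 0.765307, PV = 29.846973
  t = 9.0000: CF_t = 39.000000, DF = 0.740142, PV = 28.865545
  t = 10.0000: CF_t = 1039.000000, DF = 0.715805, PV = 743.721198
Price P = sum_t PV_t = 1041.793410
Convexity numerator sum_t t*(t + 1/m) * CF_t / (1+y/m)^(m*t + 2):
  t = 1.0000: term = 70.555843
  t = 2.0000: term = 204.707475
  t = 3.0000: term = 395.952564
  t = 4.0000: term = 638.221412
  t = 5.0000: term = 925.853112
  t = 6.0000: term = 1253.572878
  t = 7.0000: term = 1616.470507
  t = 8.0000: term = 2009.979907
  t = 9.0000: term = 2429.859655
  t = 10.0000: term = 76517.675381
Convexity = (1/P) * sum = 86062.848733 / 1041.793410 = 82.610283

Answer: Convexity = 82.6103


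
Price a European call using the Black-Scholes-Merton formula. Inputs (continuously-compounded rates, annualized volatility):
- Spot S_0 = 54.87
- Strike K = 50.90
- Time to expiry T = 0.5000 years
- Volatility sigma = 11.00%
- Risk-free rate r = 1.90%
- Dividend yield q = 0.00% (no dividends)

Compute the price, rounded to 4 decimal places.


Answer: Price = 4.7387

Derivation:
d1 = (ln(S/K) + (r - q + 0.5*sigma^2) * T) / (sigma * sqrt(T)) = 1.12659888
d2 = d1 - sigma * sqrt(T) = 1.04881713
exp(-rT) = 0.99054498; exp(-qT) = 1.00000000
C = S_0 * exp(-qT) * N(d1) - K * exp(-rT) * N(d2)
N(d1) = 0.87004394; N(d2) = 0.85286885
C = 54.8700 * 1.00000000 * 0.87004394 - 50.9000 * 0.99054498 * 0.85286885 = 4.7387


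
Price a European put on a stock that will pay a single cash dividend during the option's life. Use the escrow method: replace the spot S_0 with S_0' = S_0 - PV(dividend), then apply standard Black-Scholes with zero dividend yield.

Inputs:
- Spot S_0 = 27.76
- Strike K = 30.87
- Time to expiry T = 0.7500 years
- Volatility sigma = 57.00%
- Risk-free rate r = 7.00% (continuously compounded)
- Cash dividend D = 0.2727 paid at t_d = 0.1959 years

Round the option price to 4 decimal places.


Answer: Price = 6.4796

Derivation:
PV(D) = D * exp(-r * t_d) = 0.2727 * 0.98638059 = 0.26898599
S_0' = S_0 - PV(D) = 27.7600 - 0.26898599 = 27.49101401
d1 = (ln(S_0'/K) + (r + sigma^2/2)*T) / (sigma*sqrt(T)) = 0.11833017
d2 = d1 - sigma*sqrt(T) = -0.37530432
exp(-rT) = 0.94885432
N(-d1) = 0.45290303; N(-d2) = 0.64628292
P = K * exp(-rT) * N(-d2) - S_0' * N(-d1) = 30.8700 * 0.94885432 * 0.64628292 - 27.49101401 * 0.45290303 = 6.4796


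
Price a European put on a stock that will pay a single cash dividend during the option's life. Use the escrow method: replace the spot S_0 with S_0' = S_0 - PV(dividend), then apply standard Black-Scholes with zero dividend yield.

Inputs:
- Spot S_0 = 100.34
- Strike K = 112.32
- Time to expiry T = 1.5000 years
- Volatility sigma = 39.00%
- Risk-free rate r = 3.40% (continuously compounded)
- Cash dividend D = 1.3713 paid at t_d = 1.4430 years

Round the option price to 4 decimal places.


PV(D) = D * exp(-r * t_d) = 1.3713 * 0.95212210 = 1.30564503
S_0' = S_0 - PV(D) = 100.3400 - 1.30564503 = 99.03435497
d1 = (ln(S_0'/K) + (r + sigma^2/2)*T) / (sigma*sqrt(T)) = 0.08204717
d2 = d1 - sigma*sqrt(T) = -0.39560333
exp(-rT) = 0.95027867
N(-d1) = 0.46730460; N(-d2) = 0.65380116
P = K * exp(-rT) * N(-d2) - S_0' * N(-d1) = 112.3200 * 0.95027867 * 0.65380116 - 99.03435497 * 0.46730460 = 23.5045

Answer: Price = 23.5045


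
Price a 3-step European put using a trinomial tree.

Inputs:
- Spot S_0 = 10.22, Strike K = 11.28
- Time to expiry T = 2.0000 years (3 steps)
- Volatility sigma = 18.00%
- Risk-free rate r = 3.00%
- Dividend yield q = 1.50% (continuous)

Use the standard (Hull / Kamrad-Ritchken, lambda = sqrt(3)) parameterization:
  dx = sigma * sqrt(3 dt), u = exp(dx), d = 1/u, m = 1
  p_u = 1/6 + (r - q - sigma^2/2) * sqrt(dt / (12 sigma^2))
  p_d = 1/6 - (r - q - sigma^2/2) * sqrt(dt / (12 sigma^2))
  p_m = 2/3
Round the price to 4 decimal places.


dt = T/N = 0.666667; dx = sigma*sqrt(3*dt) = 0.254558
u = exp(dx) = 1.289892; d = 1/u = 0.775259
p_u = 0.165095, p_m = 0.666667, p_d = 0.168238
Discount per step: exp(-r*dt) = 0.980199
Stock lattice S(k, j) with j the centered position index:
  k=0: S(0,+0) = 10.2200
  k=1: S(1,-1) = 7.9231; S(1,+0) = 10.2200; S(1,+1) = 13.1827
  k=2: S(2,-2) = 6.1425; S(2,-1) = 7.9231; S(2,+0) = 10.2200; S(2,+1) = 13.1827; S(2,+2) = 17.0043
  k=3: S(3,-3) = 4.7620; S(3,-2) = 6.1425; S(3,-1) = 7.9231; S(3,+0) = 10.2200; S(3,+1) = 13.1827; S(3,+2) = 17.0043; S(3,+3) = 21.9336
Terminal payoffs V(N, j) = max(K - S_T, 0):
  V(3,-3) = 6.517983; V(3,-2) = 5.137513; V(3,-1) = 3.356856; V(3,+0) = 1.060000; V(3,+1) = 0.000000; V(3,+2) = 0.000000; V(3,+3) = 0.000000
Backward induction: V(k, j) = exp(-r*dt) * [p_u * V(k+1, j+1) + p_m * V(k+1, j) + p_d * V(k+1, j-1)]
  V(2,-2) = exp(-r*dt) * [p_u*3.356856 + p_m*5.137513 + p_d*6.517983] = 4.975275
  V(2,-1) = exp(-r*dt) * [p_u*1.060000 + p_m*3.356856 + p_d*5.137513] = 3.212336
  V(2,+0) = exp(-r*dt) * [p_u*0.000000 + p_m*1.060000 + p_d*3.356856] = 1.246242
  V(2,+1) = exp(-r*dt) * [p_u*0.000000 + p_m*0.000000 + p_d*1.060000] = 0.174801
  V(2,+2) = exp(-r*dt) * [p_u*0.000000 + p_m*0.000000 + p_d*0.000000] = 0.000000
  V(1,-1) = exp(-r*dt) * [p_u*1.246242 + p_m*3.212336 + p_d*4.975275] = 3.121283
  V(1,+0) = exp(-r*dt) * [p_u*0.174801 + p_m*1.246242 + p_d*3.212336] = 1.372399
  V(1,+1) = exp(-r*dt) * [p_u*0.000000 + p_m*0.174801 + p_d*1.246242] = 0.319740
  V(0,+0) = exp(-r*dt) * [p_u*0.319740 + p_m*1.372399 + p_d*3.121283] = 1.463279

Answer: Price = V(0,0) = 1.4633


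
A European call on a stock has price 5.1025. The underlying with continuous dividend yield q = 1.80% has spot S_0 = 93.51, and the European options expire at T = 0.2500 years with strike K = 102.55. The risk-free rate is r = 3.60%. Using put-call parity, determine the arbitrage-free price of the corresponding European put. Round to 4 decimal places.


Put-call parity: C - P = S_0 * exp(-qT) - K * exp(-rT).
S_0 * exp(-qT) = 93.5100 * 0.99551011 = 93.09015037
K * exp(-rT) = 102.5500 * 0.99104038 = 101.63119084
P = C - S*exp(-qT) + K*exp(-rT)
P = 5.1025 - 93.09015037 + 101.63119084 = 13.6435

Answer: Put price = 13.6435


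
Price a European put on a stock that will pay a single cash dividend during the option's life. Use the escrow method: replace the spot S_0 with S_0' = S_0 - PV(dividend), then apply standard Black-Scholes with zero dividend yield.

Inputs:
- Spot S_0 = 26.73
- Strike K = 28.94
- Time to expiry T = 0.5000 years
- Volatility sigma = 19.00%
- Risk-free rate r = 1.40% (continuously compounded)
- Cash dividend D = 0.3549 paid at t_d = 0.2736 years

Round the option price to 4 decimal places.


PV(D) = D * exp(-r * t_d) = 0.3549 * 0.99617693 = 0.35354319
S_0' = S_0 - PV(D) = 26.7300 - 0.35354319 = 26.37645681
d1 = (ln(S_0'/K) + (r + sigma^2/2)*T) / (sigma*sqrt(T)) = -0.57110333
d2 = d1 - sigma*sqrt(T) = -0.70545361
exp(-rT) = 0.99302444
N(-d1) = 0.71603520; N(-d2) = 0.75973601
P = K * exp(-rT) * N(-d2) - S_0' * N(-d1) = 28.9400 * 0.99302444 * 0.75973601 - 26.37645681 * 0.71603520 = 2.9469

Answer: Price = 2.9469


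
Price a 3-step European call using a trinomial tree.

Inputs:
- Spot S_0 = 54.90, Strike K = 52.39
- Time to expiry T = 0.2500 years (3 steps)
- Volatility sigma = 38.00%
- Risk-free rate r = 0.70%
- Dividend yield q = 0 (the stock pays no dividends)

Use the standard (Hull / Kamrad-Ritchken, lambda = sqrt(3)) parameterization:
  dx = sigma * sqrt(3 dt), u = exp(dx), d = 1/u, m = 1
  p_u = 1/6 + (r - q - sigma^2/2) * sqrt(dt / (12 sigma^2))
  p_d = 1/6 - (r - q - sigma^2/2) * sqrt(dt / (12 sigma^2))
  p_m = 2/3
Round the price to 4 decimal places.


Answer: Price = V(0,0) = 5.4842

Derivation:
dt = T/N = 0.083333; dx = sigma*sqrt(3*dt) = 0.190000
u = exp(dx) = 1.209250; d = 1/u = 0.826959
p_u = 0.152368, p_m = 0.666667, p_d = 0.180965
Discount per step: exp(-r*dt) = 0.999417
Stock lattice S(k, j) with j the centered position index:
  k=0: S(0,+0) = 54.9000
  k=1: S(1,-1) = 45.4001; S(1,+0) = 54.9000; S(1,+1) = 66.3878
  k=2: S(2,-2) = 37.5440; S(2,-1) = 45.4001; S(2,+0) = 54.9000; S(2,+1) = 66.3878; S(2,+2) = 80.2794
  k=3: S(3,-3) = 31.0473; S(3,-2) = 37.5440; S(3,-1) = 45.4001; S(3,+0) = 54.9000; S(3,+1) = 66.3878; S(3,+2) = 80.2794; S(3,+3) = 97.0779
Terminal payoffs V(N, j) = max(S_T - K, 0):
  V(3,-3) = 0.000000; V(3,-2) = 0.000000; V(3,-1) = 0.000000; V(3,+0) = 2.510000; V(3,+1) = 13.997803; V(3,+2) = 27.889424; V(3,+3) = 44.687861
Backward induction: V(k, j) = exp(-r*dt) * [p_u * V(k+1, j+1) + p_m * V(k+1, j) + p_d * V(k+1, j-1)]
  V(2,-2) = exp(-r*dt) * [p_u*0.000000 + p_m*0.000000 + p_d*0.000000] = 0.000000
  V(2,-1) = exp(-r*dt) * [p_u*2.510000 + p_m*0.000000 + p_d*0.000000] = 0.382222
  V(2,+0) = exp(-r*dt) * [p_u*13.997803 + p_m*2.510000 + p_d*0.000000] = 3.803937
  V(2,+1) = exp(-r*dt) * [p_u*27.889424 + p_m*13.997803 + p_d*2.510000] = 14.027373
  V(2,+2) = exp(-r*dt) * [p_u*44.687861 + p_m*27.889424 + p_d*13.997803] = 27.918789
  V(1,-1) = exp(-r*dt) * [p_u*3.803937 + p_m*0.382222 + p_d*0.000000] = 0.833928
  V(1,+0) = exp(-r*dt) * [p_u*14.027373 + p_m*3.803937 + p_d*0.382222] = 4.739690
  V(1,+1) = exp(-r*dt) * [p_u*27.918789 + p_m*14.027373 + p_d*3.803937] = 14.285567
  V(0,+0) = exp(-r*dt) * [p_u*14.285567 + p_m*4.739690 + p_d*0.833928] = 5.484174


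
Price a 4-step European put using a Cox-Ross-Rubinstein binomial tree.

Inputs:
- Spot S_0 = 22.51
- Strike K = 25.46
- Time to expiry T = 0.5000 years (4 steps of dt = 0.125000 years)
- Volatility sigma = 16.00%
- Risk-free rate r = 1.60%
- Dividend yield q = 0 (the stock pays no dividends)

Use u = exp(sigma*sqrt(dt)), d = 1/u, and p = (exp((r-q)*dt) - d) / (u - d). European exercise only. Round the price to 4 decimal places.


dt = T/N = 0.125000
u = exp(sigma*sqrt(dt)) = 1.058199; d = 1/u = 0.945002
p = (exp((r-q)*dt) - d) / (u - d) = 0.503548
Discount per step: exp(-r*dt) = 0.998002
Stock lattice S(k, i) with i counting down-moves:
  k=0: S(0,0) = 22.5100
  k=1: S(1,0) = 23.8201; S(1,1) = 21.2720
  k=2: S(2,0) = 25.2064; S(2,1) = 22.5100; S(2,2) = 20.1021
  k=3: S(3,0) = 26.6734; S(3,1) = 23.8201; S(3,2) = 21.2720; S(3,3) = 18.9965
  k=4: S(4,0) = 28.2257; S(4,1) = 25.2064; S(4,2) = 22.5100; S(4,3) = 20.1021; S(4,4) = 17.9517
Terminal payoffs V(N, i) = max(K - S_T, 0):
  V(4,0) = 0.000000; V(4,1) = 0.253630; V(4,2) = 2.950000; V(4,3) = 5.357935; V(4,4) = 7.508288
Backward induction: V(k, i) = exp(-r*dt) * [p * V(k+1, i) + (1-p) * V(k+1, i+1)].
  V(3,0) = exp(-r*dt) * [p*0.000000 + (1-p)*0.253630] = 0.125664
  V(3,1) = exp(-r*dt) * [p*0.253630 + (1-p)*2.950000] = 1.589068
  V(3,2) = exp(-r*dt) * [p*2.950000 + (1-p)*5.357935] = 4.137142
  V(3,3) = exp(-r*dt) * [p*5.357935 + (1-p)*7.508288] = 6.412645
  V(2,0) = exp(-r*dt) * [p*0.125664 + (1-p)*1.589068] = 0.850472
  V(2,1) = exp(-r*dt) * [p*1.589068 + (1-p)*4.137142] = 2.848363
  V(2,2) = exp(-r*dt) * [p*4.137142 + (1-p)*6.412645] = 5.256298
  V(1,0) = exp(-r*dt) * [p*0.850472 + (1-p)*2.848363] = 1.838649
  V(1,1) = exp(-r*dt) * [p*2.848363 + (1-p)*5.256298] = 4.035709
  V(0,0) = exp(-r*dt) * [p*1.838649 + (1-p)*4.035709] = 2.923532

Answer: Price = V(0,0) = 2.9235


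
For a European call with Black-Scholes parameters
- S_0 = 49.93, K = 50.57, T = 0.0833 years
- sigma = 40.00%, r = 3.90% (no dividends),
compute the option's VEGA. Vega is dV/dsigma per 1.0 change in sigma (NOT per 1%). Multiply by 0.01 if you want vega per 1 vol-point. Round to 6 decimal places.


Answer: Vega = 5.747305

Derivation:
d1 = -0.0244596362; d2 = -0.1399065937
phi(d1) = 0.3988229599; exp(-qT) = 1.0000000000; exp(-rT) = 0.9967565713
Vega = S * exp(-qT) * phi(d1) * sqrt(T) = 49.9300 * 1.0000000000 * 0.3988229599 * 0.2886173938 = 5.747305


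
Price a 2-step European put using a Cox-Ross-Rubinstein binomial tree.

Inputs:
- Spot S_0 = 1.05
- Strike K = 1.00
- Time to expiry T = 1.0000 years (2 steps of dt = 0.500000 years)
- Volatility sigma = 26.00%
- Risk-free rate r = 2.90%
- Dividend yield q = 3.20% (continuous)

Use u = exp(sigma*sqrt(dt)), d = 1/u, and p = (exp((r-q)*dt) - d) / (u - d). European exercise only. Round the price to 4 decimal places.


dt = T/N = 0.500000
u = exp(sigma*sqrt(dt)) = 1.201833; d = 1/u = 0.832062
p = (exp((r-q)*dt) - d) / (u - d) = 0.450114
Discount per step: exp(-r*dt) = 0.985605
Stock lattice S(k, i) with i counting down-moves:
  k=0: S(0,0) = 1.0500
  k=1: S(1,0) = 1.2619; S(1,1) = 0.8737
  k=2: S(2,0) = 1.5166; S(2,1) = 1.0500; S(2,2) = 0.7269
Terminal payoffs V(N, i) = max(K - S_T, 0):
  V(2,0) = 0.000000; V(2,1) = 0.000000; V(2,2) = 0.273056
Backward induction: V(k, i) = exp(-r*dt) * [p * V(k+1, i) + (1-p) * V(k+1, i+1)].
  V(1,0) = exp(-r*dt) * [p*0.000000 + (1-p)*0.000000] = 0.000000
  V(1,1) = exp(-r*dt) * [p*0.000000 + (1-p)*0.273056] = 0.147988
  V(0,0) = exp(-r*dt) * [p*0.000000 + (1-p)*0.147988] = 0.080205

Answer: Price = V(0,0) = 0.0802


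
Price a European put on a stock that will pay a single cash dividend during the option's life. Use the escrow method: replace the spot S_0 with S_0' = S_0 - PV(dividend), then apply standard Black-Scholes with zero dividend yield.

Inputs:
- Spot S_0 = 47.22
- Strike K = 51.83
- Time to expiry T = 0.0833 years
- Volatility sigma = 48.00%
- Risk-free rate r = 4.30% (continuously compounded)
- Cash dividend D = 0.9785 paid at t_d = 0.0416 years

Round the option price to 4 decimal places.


Answer: Price = 6.2178

Derivation:
PV(D) = D * exp(-r * t_d) = 0.9785 * 0.99821280 = 0.97675122
S_0' = S_0 - PV(D) = 47.2200 - 0.97675122 = 46.24324878
d1 = (ln(S_0'/K) + (r + sigma^2/2)*T) / (sigma*sqrt(T)) = -0.72815252
d2 = d1 - sigma*sqrt(T) = -0.86668887
exp(-rT) = 0.99642451
N(-d1) = 0.76673989; N(-d2) = 0.80694375
P = K * exp(-rT) * N(-d2) - S_0' * N(-d1) = 51.8300 * 0.99642451 * 0.80694375 - 46.24324878 * 0.76673989 = 6.2178


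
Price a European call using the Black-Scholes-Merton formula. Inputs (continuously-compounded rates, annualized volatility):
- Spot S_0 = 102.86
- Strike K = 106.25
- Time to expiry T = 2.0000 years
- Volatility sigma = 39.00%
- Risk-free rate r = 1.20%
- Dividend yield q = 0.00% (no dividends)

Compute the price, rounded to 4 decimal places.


Answer: Price = 22.0110

Derivation:
d1 = (ln(S/K) + (r - q + 0.5*sigma^2) * T) / (sigma * sqrt(T)) = 0.26049457
d2 = d1 - sigma * sqrt(T) = -0.29104872
exp(-rT) = 0.97628571; exp(-qT) = 1.00000000
C = S_0 * exp(-qT) * N(d1) - K * exp(-rT) * N(d2)
N(d1) = 0.60275885; N(d2) = 0.38550703
C = 102.8600 * 1.00000000 * 0.60275885 - 106.2500 * 0.97628571 * 0.38550703 = 22.0110


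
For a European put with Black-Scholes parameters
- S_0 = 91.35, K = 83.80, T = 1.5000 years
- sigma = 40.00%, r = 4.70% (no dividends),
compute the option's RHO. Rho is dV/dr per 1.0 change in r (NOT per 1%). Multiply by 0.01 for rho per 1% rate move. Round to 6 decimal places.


d1 = 0.5649447526; d2 = 0.0750468040
phi(d1) = 0.3400985604; exp(-qT) = 1.0000000000; exp(-rT) = 0.9319277395
N(-d2) = 0.4700887363
Rho = -K*T*exp(-rT)*N(-d2) = -83.8000 * 1.5000 * 0.9319277395 * 0.4700887363 = -55.067754

Answer: Rho = -55.067754
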